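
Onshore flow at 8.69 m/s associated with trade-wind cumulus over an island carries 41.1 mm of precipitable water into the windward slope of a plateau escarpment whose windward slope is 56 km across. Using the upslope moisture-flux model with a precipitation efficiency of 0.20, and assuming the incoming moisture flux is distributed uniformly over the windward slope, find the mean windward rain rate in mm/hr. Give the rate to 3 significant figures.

R ≈ 4.59 mm/hr

Incoming column moisture flux per unit ridge length: F = V × PW = 8.69 × 41.1 = 357.159 mm·m/s.
Spread over the 56 km slope with efficiency ε = 0.20: R = ε·F/W = 0.20 × 357.159 / 56000 m = 1.276e-03 mm/s.
R = 1.276e-03 × 3600 = 4.59 mm/hr.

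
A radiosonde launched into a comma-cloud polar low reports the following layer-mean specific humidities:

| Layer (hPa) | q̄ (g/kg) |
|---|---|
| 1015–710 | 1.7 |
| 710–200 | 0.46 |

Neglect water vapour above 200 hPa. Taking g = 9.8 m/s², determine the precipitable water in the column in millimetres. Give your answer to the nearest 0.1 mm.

PW ≈ 7.7 mm

Precipitable water is the column-integrated vapour mass per unit area: PW = (1/g) Σ q̄ Δp, with q in kg/kg and Δp in Pa (1 kg/m² of water = 1 mm).
Layer 1015–710 hPa: Δp = 305 hPa = 30500 Pa, q̄ = 0.0017 kg/kg → 0.0017 × 30500 / 9.8 = 5.29 mm
Layer 710–200 hPa: Δp = 510 hPa = 51000 Pa, q̄ = 0.00046 kg/kg → 0.00046 × 51000 / 9.8 = 2.39 mm
PW = 5.29 + 2.39 = 7.68 ≈ 7.7 mm.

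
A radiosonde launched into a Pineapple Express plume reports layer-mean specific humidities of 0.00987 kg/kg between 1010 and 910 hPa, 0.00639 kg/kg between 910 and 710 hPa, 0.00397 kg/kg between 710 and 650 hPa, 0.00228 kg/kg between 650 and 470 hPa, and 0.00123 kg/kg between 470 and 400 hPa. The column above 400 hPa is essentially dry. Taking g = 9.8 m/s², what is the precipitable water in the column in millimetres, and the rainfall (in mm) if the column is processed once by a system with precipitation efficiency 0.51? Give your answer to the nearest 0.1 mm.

Precipitable water is the column-integrated vapour mass per unit area: PW = (1/g) Σ q̄ Δp, with q in kg/kg and Δp in Pa (1 kg/m² of water = 1 mm).
Layer 1010–910 hPa: Δp = 100 hPa = 10000 Pa, q̄ = 0.00987 kg/kg → 0.00987 × 10000 / 9.8 = 10.07 mm
Layer 910–710 hPa: Δp = 200 hPa = 20000 Pa, q̄ = 0.00639 kg/kg → 0.00639 × 20000 / 9.8 = 13.04 mm
Layer 710–650 hPa: Δp = 60 hPa = 6000 Pa, q̄ = 0.00397 kg/kg → 0.00397 × 6000 / 9.8 = 2.43 mm
Layer 650–470 hPa: Δp = 180 hPa = 18000 Pa, q̄ = 0.00228 kg/kg → 0.00228 × 18000 / 9.8 = 4.19 mm
Layer 470–400 hPa: Δp = 70 hPa = 7000 Pa, q̄ = 0.00123 kg/kg → 0.00123 × 7000 / 9.8 = 0.88 mm
PW = 10.07 + 13.04 + 2.43 + 4.19 + 0.88 = 30.61 ≈ 30.6 mm.
Rainfall = ε × PW = 0.51 × 30.6 = 15.6 mm.

PW ≈ 30.6 mm; rainfall ≈ 15.6 mm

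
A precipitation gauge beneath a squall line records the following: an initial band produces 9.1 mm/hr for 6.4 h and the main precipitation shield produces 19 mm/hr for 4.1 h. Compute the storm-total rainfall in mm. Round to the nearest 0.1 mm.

Total = Σ Rᵢ Δtᵢ = 9.1 × 6.4 + 19 × 4.1
      = 58.24 + 77.9 = 136.1 mm.

total ≈ 136.1 mm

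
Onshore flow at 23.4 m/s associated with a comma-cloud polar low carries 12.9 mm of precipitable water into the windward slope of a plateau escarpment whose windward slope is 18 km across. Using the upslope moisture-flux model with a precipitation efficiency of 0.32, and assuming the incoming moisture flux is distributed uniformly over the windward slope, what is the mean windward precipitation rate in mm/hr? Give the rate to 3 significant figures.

Incoming column moisture flux per unit ridge length: F = V × PW = 23.4 × 12.9 = 301.86 mm·m/s.
Spread over the 18 km slope with efficiency ε = 0.32: R = ε·F/W = 0.32 × 301.86 / 18000 m = 5.366e-03 mm/s.
R = 5.366e-03 × 3600 = 19.3 mm/hr.

R ≈ 19.3 mm/hr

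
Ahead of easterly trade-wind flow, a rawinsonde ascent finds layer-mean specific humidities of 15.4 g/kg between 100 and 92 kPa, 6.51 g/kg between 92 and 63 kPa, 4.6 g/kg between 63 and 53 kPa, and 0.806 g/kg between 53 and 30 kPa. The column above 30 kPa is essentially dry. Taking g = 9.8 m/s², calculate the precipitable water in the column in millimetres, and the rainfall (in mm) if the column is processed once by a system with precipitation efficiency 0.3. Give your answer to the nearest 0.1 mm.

Precipitable water is the column-integrated vapour mass per unit area: PW = (1/g) Σ q̄ Δp, with q in kg/kg and Δp in Pa (1 kg/m² of water = 1 mm).
Layer 100–92 kPa: Δp = 80 hPa = 8000 Pa, q̄ = 0.0154 kg/kg → 0.0154 × 8000 / 9.8 = 12.57 mm
Layer 92–63 kPa: Δp = 290 hPa = 29000 Pa, q̄ = 0.00651 kg/kg → 0.00651 × 29000 / 9.8 = 19.26 mm
Layer 63–53 kPa: Δp = 100 hPa = 10000 Pa, q̄ = 0.0046 kg/kg → 0.0046 × 10000 / 9.8 = 4.69 mm
Layer 53–30 kPa: Δp = 230 hPa = 23000 Pa, q̄ = 0.000806 kg/kg → 0.000806 × 23000 / 9.8 = 1.89 mm
PW = 12.57 + 19.26 + 4.69 + 1.89 = 38.41 ≈ 38.4 mm.
Rainfall = ε × PW = 0.3 × 38.4 = 11.5 mm.

PW ≈ 38.4 mm; rainfall ≈ 11.5 mm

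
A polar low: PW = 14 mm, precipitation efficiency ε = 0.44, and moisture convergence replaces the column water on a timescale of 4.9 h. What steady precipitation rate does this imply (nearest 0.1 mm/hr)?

Each overturning extracts ε × PW = 0.44 × 14 = 6.16 mm.
Rate = ε·PW / τ = 6.16 / 4.9 h = 1.3 mm/hr.

R ≈ 1.3 mm/hr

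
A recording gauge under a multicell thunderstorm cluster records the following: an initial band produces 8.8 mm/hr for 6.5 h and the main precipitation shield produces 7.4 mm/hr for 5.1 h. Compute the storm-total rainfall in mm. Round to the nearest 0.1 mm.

total ≈ 94.9 mm

Total = Σ Rᵢ Δtᵢ = 8.8 × 6.5 + 7.4 × 5.1
      = 57.2 + 37.74 = 94.9 mm.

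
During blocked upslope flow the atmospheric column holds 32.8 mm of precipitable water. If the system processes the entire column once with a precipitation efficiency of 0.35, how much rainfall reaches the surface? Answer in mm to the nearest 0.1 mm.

rainfall ≈ 11.5 mm

Rainfall = ε × PW = 0.35 × 32.8 = 11.5 mm.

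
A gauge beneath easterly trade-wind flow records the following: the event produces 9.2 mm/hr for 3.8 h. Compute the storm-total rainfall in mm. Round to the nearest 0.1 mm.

total ≈ 35.0 mm

Total = Σ Rᵢ Δtᵢ = 9.2 × 3.8
      = 34.96 = 35.0 mm.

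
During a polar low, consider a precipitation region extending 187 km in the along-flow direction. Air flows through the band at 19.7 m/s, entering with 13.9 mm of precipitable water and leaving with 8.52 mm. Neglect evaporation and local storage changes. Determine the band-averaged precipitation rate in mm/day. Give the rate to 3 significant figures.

Column moisture flux per unit crosswind length is F = V × PW.
Inflow: F_in = 19.7 × 13.9 = 273.83 mm·m/s
Outflow: F_out = 19.7 × 8.52 = 167.844 mm·m/s
Steady-state rate R = (F_in − F_out)/L = (273.83 − 167.844) / 187000 m = 5.668e-04 mm/s.
R = 5.668e-04 × 3600 × 24 = 49.0 mm/day.

R ≈ 49.0 mm/day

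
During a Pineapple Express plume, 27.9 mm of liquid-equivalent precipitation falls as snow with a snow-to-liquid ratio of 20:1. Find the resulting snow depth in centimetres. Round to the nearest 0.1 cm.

Snow depth = liquid × ratio = 27.9 mm × 20 = 558 mm = 55.8 cm.

snow depth ≈ 55.8 cm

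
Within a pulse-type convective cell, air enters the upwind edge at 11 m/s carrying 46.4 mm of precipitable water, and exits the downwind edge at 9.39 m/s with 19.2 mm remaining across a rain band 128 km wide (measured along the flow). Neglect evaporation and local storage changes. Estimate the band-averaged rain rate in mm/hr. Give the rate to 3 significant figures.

Column moisture flux per unit crosswind length is F = V × PW.
Inflow: F_in = 11 × 46.4 = 510.4 mm·m/s
Outflow: F_out = 9.39 × 19.2 = 180.288 mm·m/s
Steady-state rate R = (F_in − F_out)/L = (510.4 − 180.288) / 128000 m = 2.579e-03 mm/s.
R = 2.579e-03 × 3600 = 9.28 mm/hr.

R ≈ 9.28 mm/hr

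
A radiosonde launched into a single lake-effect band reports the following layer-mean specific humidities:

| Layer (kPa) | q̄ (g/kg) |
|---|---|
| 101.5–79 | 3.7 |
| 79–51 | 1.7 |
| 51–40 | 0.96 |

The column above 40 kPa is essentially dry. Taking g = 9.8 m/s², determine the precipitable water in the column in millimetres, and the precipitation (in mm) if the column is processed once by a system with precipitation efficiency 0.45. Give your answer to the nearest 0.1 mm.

Precipitable water is the column-integrated vapour mass per unit area: PW = (1/g) Σ q̄ Δp, with q in kg/kg and Δp in Pa (1 kg/m² of water = 1 mm).
Layer 101.5–79 kPa: Δp = 225 hPa = 22500 Pa, q̄ = 0.0037 kg/kg → 0.0037 × 22500 / 9.8 = 8.49 mm
Layer 79–51 kPa: Δp = 280 hPa = 28000 Pa, q̄ = 0.0017 kg/kg → 0.0017 × 28000 / 9.8 = 4.86 mm
Layer 51–40 kPa: Δp = 110 hPa = 11000 Pa, q̄ = 0.00096 kg/kg → 0.00096 × 11000 / 9.8 = 1.08 mm
PW = 8.49 + 4.86 + 1.08 = 14.43 ≈ 14.4 mm.
Precipitation = ε × PW = 0.45 × 14.4 = 6.5 mm.

PW ≈ 14.4 mm; precipitation ≈ 6.5 mm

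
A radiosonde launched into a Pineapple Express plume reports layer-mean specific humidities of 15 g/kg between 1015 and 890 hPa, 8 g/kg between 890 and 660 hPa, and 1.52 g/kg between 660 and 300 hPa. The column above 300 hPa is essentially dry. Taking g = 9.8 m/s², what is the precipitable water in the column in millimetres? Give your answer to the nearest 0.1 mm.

PW ≈ 43.5 mm

Precipitable water is the column-integrated vapour mass per unit area: PW = (1/g) Σ q̄ Δp, with q in kg/kg and Δp in Pa (1 kg/m² of water = 1 mm).
Layer 1015–890 hPa: Δp = 125 hPa = 12500 Pa, q̄ = 0.015 kg/kg → 0.015 × 12500 / 9.8 = 19.13 mm
Layer 890–660 hPa: Δp = 230 hPa = 23000 Pa, q̄ = 0.008 kg/kg → 0.008 × 23000 / 9.8 = 18.78 mm
Layer 660–300 hPa: Δp = 360 hPa = 36000 Pa, q̄ = 0.00152 kg/kg → 0.00152 × 36000 / 9.8 = 5.58 mm
PW = 19.13 + 18.78 + 5.58 = 43.49 ≈ 43.5 mm.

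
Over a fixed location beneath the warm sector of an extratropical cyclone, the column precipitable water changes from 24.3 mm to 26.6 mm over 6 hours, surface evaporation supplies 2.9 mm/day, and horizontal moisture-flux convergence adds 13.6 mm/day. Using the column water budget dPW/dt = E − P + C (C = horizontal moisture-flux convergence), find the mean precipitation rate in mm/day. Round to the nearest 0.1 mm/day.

dPW/dt = (26.6 − 24.3) mm / (6/24 day) = +9.200 mm/day.
P = E + C − dPW/dt = 2.9 + (13.6) − (+9.200) = 7.3 mm/day.

P ≈ 7.3 mm/day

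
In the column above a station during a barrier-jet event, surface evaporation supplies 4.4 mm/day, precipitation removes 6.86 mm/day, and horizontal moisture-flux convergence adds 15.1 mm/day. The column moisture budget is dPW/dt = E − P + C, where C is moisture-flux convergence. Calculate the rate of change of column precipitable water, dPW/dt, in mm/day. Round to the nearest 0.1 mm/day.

dPW/dt ≈ 12.6 mm/day

dPW/dt = E − P + C = 4.4 − 6.86 + (15.1) = 12.6 mm/day.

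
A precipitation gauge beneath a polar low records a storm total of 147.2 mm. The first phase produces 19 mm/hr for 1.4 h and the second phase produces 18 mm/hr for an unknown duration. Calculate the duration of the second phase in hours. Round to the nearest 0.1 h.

Known phases: 19 × 1.4 = 26.6 mm.
Remaining depth = 147.2 − 26.6 = 120.6 mm.
Duration = 120.6 / 18 = 6.7 h.

duration ≈ 6.7 h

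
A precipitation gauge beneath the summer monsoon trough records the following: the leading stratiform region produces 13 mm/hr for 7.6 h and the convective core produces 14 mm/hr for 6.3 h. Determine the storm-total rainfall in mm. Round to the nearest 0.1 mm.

total ≈ 187.0 mm

Total = Σ Rᵢ Δtᵢ = 13 × 7.6 + 14 × 6.3
      = 98.8 + 88.2 = 187.0 mm.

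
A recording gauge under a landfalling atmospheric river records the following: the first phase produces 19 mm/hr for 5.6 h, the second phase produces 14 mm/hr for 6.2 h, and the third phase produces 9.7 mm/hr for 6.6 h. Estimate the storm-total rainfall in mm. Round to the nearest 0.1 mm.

Total = Σ Rᵢ Δtᵢ = 19 × 5.6 + 14 × 6.2 + 9.7 × 6.6
      = 106.4 + 86.8 + 64.02 = 257.2 mm.

total ≈ 257.2 mm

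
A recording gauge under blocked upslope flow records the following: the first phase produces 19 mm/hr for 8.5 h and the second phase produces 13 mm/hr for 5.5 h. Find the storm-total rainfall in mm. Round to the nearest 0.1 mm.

Total = Σ Rᵢ Δtᵢ = 19 × 8.5 + 13 × 5.5
      = 161.5 + 71.5 = 233.0 mm.

total ≈ 233.0 mm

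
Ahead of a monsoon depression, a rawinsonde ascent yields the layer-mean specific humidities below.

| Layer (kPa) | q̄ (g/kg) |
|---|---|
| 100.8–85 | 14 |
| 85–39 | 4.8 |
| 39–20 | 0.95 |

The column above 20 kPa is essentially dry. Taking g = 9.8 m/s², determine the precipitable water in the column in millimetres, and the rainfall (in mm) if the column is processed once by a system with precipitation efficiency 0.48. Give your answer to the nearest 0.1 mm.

PW ≈ 46.9 mm; rainfall ≈ 22.5 mm

Precipitable water is the column-integrated vapour mass per unit area: PW = (1/g) Σ q̄ Δp, with q in kg/kg and Δp in Pa (1 kg/m² of water = 1 mm).
Layer 100.8–85 kPa: Δp = 158 hPa = 15800 Pa, q̄ = 0.014 kg/kg → 0.014 × 15800 / 9.8 = 22.57 mm
Layer 85–39 kPa: Δp = 460 hPa = 46000 Pa, q̄ = 0.0048 kg/kg → 0.0048 × 46000 / 9.8 = 22.53 mm
Layer 39–20 kPa: Δp = 190 hPa = 19000 Pa, q̄ = 0.00095 kg/kg → 0.00095 × 19000 / 9.8 = 1.84 mm
PW = 22.57 + 22.53 + 1.84 = 46.94 ≈ 46.9 mm.
Rainfall = ε × PW = 0.48 × 46.9 = 22.5 mm.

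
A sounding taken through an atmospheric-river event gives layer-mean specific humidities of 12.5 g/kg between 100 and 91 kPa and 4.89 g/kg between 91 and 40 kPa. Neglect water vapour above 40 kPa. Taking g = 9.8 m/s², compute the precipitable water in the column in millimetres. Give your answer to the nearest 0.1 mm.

PW ≈ 36.9 mm

Precipitable water is the column-integrated vapour mass per unit area: PW = (1/g) Σ q̄ Δp, with q in kg/kg and Δp in Pa (1 kg/m² of water = 1 mm).
Layer 100–91 kPa: Δp = 90 hPa = 9000 Pa, q̄ = 0.0125 kg/kg → 0.0125 × 9000 / 9.8 = 11.48 mm
Layer 91–40 kPa: Δp = 510 hPa = 51000 Pa, q̄ = 0.00489 kg/kg → 0.00489 × 51000 / 9.8 = 25.45 mm
PW = 11.48 + 25.45 = 36.93 ≈ 36.9 mm.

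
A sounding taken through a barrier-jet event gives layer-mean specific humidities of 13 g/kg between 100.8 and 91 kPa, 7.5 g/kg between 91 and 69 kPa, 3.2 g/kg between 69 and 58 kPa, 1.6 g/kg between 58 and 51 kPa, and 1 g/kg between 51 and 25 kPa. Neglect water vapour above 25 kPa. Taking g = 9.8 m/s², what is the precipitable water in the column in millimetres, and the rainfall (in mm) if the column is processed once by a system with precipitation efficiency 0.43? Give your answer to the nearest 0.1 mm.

Precipitable water is the column-integrated vapour mass per unit area: PW = (1/g) Σ q̄ Δp, with q in kg/kg and Δp in Pa (1 kg/m² of water = 1 mm).
Layer 100.8–91 kPa: Δp = 98 hPa = 9800 Pa, q̄ = 0.013 kg/kg → 0.013 × 9800 / 9.8 = 13.00 mm
Layer 91–69 kPa: Δp = 220 hPa = 22000 Pa, q̄ = 0.0075 kg/kg → 0.0075 × 22000 / 9.8 = 16.84 mm
Layer 69–58 kPa: Δp = 110 hPa = 11000 Pa, q̄ = 0.0032 kg/kg → 0.0032 × 11000 / 9.8 = 3.59 mm
Layer 58–51 kPa: Δp = 70 hPa = 7000 Pa, q̄ = 0.0016 kg/kg → 0.0016 × 7000 / 9.8 = 1.14 mm
Layer 51–25 kPa: Δp = 260 hPa = 26000 Pa, q̄ = 0.001 kg/kg → 0.001 × 26000 / 9.8 = 2.65 mm
PW = 13.00 + 16.84 + 3.59 + 1.14 + 2.65 = 37.22 ≈ 37.2 mm.
Rainfall = ε × PW = 0.43 × 37.2 = 16.0 mm.

PW ≈ 37.2 mm; rainfall ≈ 16.0 mm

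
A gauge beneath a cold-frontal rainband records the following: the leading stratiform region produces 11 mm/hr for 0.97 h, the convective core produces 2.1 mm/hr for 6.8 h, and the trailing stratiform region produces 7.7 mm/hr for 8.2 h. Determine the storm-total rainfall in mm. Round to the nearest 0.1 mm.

total ≈ 88.1 mm

Total = Σ Rᵢ Δtᵢ = 11 × 0.97 + 2.1 × 6.8 + 7.7 × 8.2
      = 10.67 + 14.28 + 63.14 = 88.1 mm.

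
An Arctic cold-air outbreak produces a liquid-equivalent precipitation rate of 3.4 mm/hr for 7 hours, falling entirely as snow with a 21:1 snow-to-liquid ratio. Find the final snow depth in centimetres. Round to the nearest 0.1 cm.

Liquid-equivalent depth = 3.4 × 7 = 23.8 mm.
Snow depth = 23.8 mm × 21 = 499.8 mm = 50.0 cm.

snow depth ≈ 50.0 cm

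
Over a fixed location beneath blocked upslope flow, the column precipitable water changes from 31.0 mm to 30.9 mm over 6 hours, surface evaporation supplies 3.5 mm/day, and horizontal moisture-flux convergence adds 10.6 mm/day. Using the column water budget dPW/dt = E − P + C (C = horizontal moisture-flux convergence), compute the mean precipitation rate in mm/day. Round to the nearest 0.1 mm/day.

P ≈ 14.5 mm/day

dPW/dt = (30.9 − 31.0) mm / (6/24 day) = -0.400 mm/day.
P = E + C − dPW/dt = 3.5 + (10.6) − (-0.400) = 14.5 mm/day.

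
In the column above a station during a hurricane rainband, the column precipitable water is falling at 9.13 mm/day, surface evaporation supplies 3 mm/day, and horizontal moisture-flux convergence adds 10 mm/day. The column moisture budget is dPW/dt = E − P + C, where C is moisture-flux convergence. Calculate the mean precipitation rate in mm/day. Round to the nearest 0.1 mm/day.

P ≈ 22.1 mm/day

dPW/dt = -9.13 mm/day.
P = E + C − dPW/dt = 3 + (10) − (-9.13) = 22.1 mm/day.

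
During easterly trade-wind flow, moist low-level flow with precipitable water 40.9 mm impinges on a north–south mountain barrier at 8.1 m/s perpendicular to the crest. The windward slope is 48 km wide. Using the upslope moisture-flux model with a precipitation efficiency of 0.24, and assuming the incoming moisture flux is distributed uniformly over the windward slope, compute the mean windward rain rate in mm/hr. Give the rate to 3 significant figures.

Incoming column moisture flux per unit ridge length: F = V × PW = 8.1 × 40.9 = 331.29 mm·m/s.
Spread over the 48 km slope with efficiency ε = 0.24: R = ε·F/W = 0.24 × 331.29 / 48000 m = 1.656e-03 mm/s.
R = 1.656e-03 × 3600 = 5.96 mm/hr.

R ≈ 5.96 mm/hr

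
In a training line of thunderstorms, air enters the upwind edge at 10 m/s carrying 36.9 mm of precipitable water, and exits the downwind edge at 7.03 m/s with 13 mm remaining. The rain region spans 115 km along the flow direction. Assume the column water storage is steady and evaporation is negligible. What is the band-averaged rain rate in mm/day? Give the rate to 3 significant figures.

R ≈ 209 mm/day

Column moisture flux per unit crosswind length is F = V × PW.
Inflow: F_in = 10 × 36.9 = 369 mm·m/s
Outflow: F_out = 7.03 × 13 = 91.39 mm·m/s
Steady-state rate R = (F_in − F_out)/L = (369 − 91.39) / 115000 m = 2.414e-03 mm/s.
R = 2.414e-03 × 3600 × 24 = 209 mm/day.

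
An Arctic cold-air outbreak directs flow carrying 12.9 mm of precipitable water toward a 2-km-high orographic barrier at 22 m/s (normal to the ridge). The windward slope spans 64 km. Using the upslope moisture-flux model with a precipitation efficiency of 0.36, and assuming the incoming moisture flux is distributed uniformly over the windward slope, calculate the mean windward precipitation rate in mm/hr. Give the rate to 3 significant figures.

R ≈ 5.75 mm/hr

Incoming column moisture flux per unit ridge length: F = V × PW = 22 × 12.9 = 283.8 mm·m/s.
Spread over the 64 km slope with efficiency ε = 0.36: R = ε·F/W = 0.36 × 283.8 / 64000 m = 1.596e-03 mm/s.
R = 1.596e-03 × 3600 = 5.75 mm/hr.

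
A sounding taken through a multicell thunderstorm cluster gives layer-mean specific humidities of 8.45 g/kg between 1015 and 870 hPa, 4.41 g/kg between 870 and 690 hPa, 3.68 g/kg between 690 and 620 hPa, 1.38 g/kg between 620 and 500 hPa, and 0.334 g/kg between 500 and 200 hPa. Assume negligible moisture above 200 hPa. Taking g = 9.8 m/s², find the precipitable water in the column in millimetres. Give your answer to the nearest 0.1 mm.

PW ≈ 25.9 mm

Precipitable water is the column-integrated vapour mass per unit area: PW = (1/g) Σ q̄ Δp, with q in kg/kg and Δp in Pa (1 kg/m² of water = 1 mm).
Layer 1015–870 hPa: Δp = 145 hPa = 14500 Pa, q̄ = 0.00845 kg/kg → 0.00845 × 14500 / 9.8 = 12.50 mm
Layer 870–690 hPa: Δp = 180 hPa = 18000 Pa, q̄ = 0.00441 kg/kg → 0.00441 × 18000 / 9.8 = 8.10 mm
Layer 690–620 hPa: Δp = 70 hPa = 7000 Pa, q̄ = 0.00368 kg/kg → 0.00368 × 7000 / 9.8 = 2.63 mm
Layer 620–500 hPa: Δp = 120 hPa = 12000 Pa, q̄ = 0.00138 kg/kg → 0.00138 × 12000 / 9.8 = 1.69 mm
Layer 500–200 hPa: Δp = 300 hPa = 30000 Pa, q̄ = 0.000334 kg/kg → 0.000334 × 30000 / 9.8 = 1.02 mm
PW = 12.50 + 8.10 + 2.63 + 1.69 + 1.02 = 25.94 ≈ 25.9 mm.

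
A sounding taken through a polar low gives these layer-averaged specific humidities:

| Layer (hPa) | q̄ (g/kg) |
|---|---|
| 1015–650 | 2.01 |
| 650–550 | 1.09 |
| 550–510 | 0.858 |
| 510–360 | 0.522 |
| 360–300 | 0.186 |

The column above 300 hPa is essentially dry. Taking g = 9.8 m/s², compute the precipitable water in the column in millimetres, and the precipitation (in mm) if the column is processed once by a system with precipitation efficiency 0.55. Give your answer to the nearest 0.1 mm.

PW ≈ 9.9 mm; precipitation ≈ 5.4 mm

Precipitable water is the column-integrated vapour mass per unit area: PW = (1/g) Σ q̄ Δp, with q in kg/kg and Δp in Pa (1 kg/m² of water = 1 mm).
Layer 1015–650 hPa: Δp = 365 hPa = 36500 Pa, q̄ = 0.00201 kg/kg → 0.00201 × 36500 / 9.8 = 7.49 mm
Layer 650–550 hPa: Δp = 100 hPa = 10000 Pa, q̄ = 0.00109 kg/kg → 0.00109 × 10000 / 9.8 = 1.11 mm
Layer 550–510 hPa: Δp = 40 hPa = 4000 Pa, q̄ = 0.000858 kg/kg → 0.000858 × 4000 / 9.8 = 0.35 mm
Layer 510–360 hPa: Δp = 150 hPa = 15000 Pa, q̄ = 0.000522 kg/kg → 0.000522 × 15000 / 9.8 = 0.80 mm
Layer 360–300 hPa: Δp = 60 hPa = 6000 Pa, q̄ = 0.000186 kg/kg → 0.000186 × 6000 / 9.8 = 0.11 mm
PW = 7.49 + 1.11 + 0.35 + 0.80 + 0.11 = 9.86 ≈ 9.9 mm.
Precipitation = ε × PW = 0.55 × 9.9 = 5.4 mm.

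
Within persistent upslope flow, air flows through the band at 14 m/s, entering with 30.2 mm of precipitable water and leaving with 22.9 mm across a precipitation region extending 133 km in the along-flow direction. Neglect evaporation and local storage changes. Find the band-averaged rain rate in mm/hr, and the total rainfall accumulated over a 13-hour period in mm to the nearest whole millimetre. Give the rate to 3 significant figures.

Column moisture flux per unit crosswind length is F = V × PW.
Inflow: F_in = 14 × 30.2 = 422.8 mm·m/s
Outflow: F_out = 14 × 22.9 = 320.6 mm·m/s
Steady-state rate R = (F_in − F_out)/L = (422.8 − 320.6) / 133000 m = 7.684e-04 mm/s.
R = 7.684e-04 × 3600 = 2.77 mm/hr.
Over 13 h: total = 2.77 × 13 = 36.01 ≈ 36 mm.

R ≈ 2.77 mm/hr; total ≈ 36 mm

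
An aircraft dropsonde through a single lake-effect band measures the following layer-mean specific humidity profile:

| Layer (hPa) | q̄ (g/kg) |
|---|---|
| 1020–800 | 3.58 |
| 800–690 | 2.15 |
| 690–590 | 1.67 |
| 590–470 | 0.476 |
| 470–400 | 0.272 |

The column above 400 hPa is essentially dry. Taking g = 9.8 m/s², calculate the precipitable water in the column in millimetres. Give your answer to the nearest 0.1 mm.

Precipitable water is the column-integrated vapour mass per unit area: PW = (1/g) Σ q̄ Δp, with q in kg/kg and Δp in Pa (1 kg/m² of water = 1 mm).
Layer 1020–800 hPa: Δp = 220 hPa = 22000 Pa, q̄ = 0.00358 kg/kg → 0.00358 × 22000 / 9.8 = 8.04 mm
Layer 800–690 hPa: Δp = 110 hPa = 11000 Pa, q̄ = 0.00215 kg/kg → 0.00215 × 11000 / 9.8 = 2.41 mm
Layer 690–590 hPa: Δp = 100 hPa = 10000 Pa, q̄ = 0.00167 kg/kg → 0.00167 × 10000 / 9.8 = 1.70 mm
Layer 590–470 hPa: Δp = 120 hPa = 12000 Pa, q̄ = 0.000476 kg/kg → 0.000476 × 12000 / 9.8 = 0.58 mm
Layer 470–400 hPa: Δp = 70 hPa = 7000 Pa, q̄ = 0.000272 kg/kg → 0.000272 × 7000 / 9.8 = 0.19 mm
PW = 8.04 + 2.41 + 1.70 + 0.58 + 0.19 = 12.92 ≈ 12.9 mm.

PW ≈ 12.9 mm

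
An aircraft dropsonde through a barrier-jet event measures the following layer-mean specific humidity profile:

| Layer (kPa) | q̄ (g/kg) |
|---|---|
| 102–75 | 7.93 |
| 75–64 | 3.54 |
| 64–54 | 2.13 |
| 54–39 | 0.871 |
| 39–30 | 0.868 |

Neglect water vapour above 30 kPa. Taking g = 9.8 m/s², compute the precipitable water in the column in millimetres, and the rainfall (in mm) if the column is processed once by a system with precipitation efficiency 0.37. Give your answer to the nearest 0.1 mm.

PW ≈ 30.1 mm; rainfall ≈ 11.1 mm

Precipitable water is the column-integrated vapour mass per unit area: PW = (1/g) Σ q̄ Δp, with q in kg/kg and Δp in Pa (1 kg/m² of water = 1 mm).
Layer 102–75 kPa: Δp = 270 hPa = 27000 Pa, q̄ = 0.00793 kg/kg → 0.00793 × 27000 / 9.8 = 21.85 mm
Layer 75–64 kPa: Δp = 110 hPa = 11000 Pa, q̄ = 0.00354 kg/kg → 0.00354 × 11000 / 9.8 = 3.97 mm
Layer 64–54 kPa: Δp = 100 hPa = 10000 Pa, q̄ = 0.00213 kg/kg → 0.00213 × 10000 / 9.8 = 2.17 mm
Layer 54–39 kPa: Δp = 150 hPa = 15000 Pa, q̄ = 0.000871 kg/kg → 0.000871 × 15000 / 9.8 = 1.33 mm
Layer 39–30 kPa: Δp = 90 hPa = 9000 Pa, q̄ = 0.000868 kg/kg → 0.000868 × 9000 / 9.8 = 0.80 mm
PW = 21.85 + 3.97 + 2.17 + 1.33 + 0.80 = 30.12 ≈ 30.1 mm.
Rainfall = ε × PW = 0.37 × 30.1 = 11.1 mm.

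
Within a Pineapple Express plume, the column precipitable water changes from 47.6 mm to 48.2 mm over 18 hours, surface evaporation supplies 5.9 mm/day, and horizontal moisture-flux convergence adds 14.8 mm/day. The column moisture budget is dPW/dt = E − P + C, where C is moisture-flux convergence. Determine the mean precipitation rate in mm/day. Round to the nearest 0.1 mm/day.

P ≈ 19.9 mm/day

dPW/dt = (48.2 − 47.6) mm / (18/24 day) = +0.800 mm/day.
P = E + C − dPW/dt = 5.9 + (14.8) − (+0.800) = 19.9 mm/day.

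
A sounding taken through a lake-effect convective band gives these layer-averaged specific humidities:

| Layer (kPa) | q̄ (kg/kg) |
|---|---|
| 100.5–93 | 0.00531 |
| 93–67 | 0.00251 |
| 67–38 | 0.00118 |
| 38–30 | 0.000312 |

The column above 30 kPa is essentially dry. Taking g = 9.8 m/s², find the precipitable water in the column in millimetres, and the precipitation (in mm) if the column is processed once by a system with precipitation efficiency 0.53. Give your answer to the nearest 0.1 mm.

PW ≈ 14.5 mm; precipitation ≈ 7.7 mm

Precipitable water is the column-integrated vapour mass per unit area: PW = (1/g) Σ q̄ Δp, with q in kg/kg and Δp in Pa (1 kg/m² of water = 1 mm).
Layer 100.5–93 kPa: Δp = 75 hPa = 7500 Pa, q̄ = 0.00531 kg/kg → 0.00531 × 7500 / 9.8 = 4.06 mm
Layer 93–67 kPa: Δp = 260 hPa = 26000 Pa, q̄ = 0.00251 kg/kg → 0.00251 × 26000 / 9.8 = 6.66 mm
Layer 67–38 kPa: Δp = 290 hPa = 29000 Pa, q̄ = 0.00118 kg/kg → 0.00118 × 29000 / 9.8 = 3.49 mm
Layer 38–30 kPa: Δp = 80 hPa = 8000 Pa, q̄ = 0.000312 kg/kg → 0.000312 × 8000 / 9.8 = 0.25 mm
PW = 4.06 + 6.66 + 3.49 + 0.25 = 14.46 ≈ 14.5 mm.
Precipitation = ε × PW = 0.53 × 14.5 = 7.7 mm.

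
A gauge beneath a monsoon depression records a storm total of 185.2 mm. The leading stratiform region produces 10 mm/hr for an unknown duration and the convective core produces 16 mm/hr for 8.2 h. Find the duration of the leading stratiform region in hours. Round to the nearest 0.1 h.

Known phases: 16 × 8.2 = 131.2 mm.
Remaining depth = 185.2 − 131.2 = 54 mm.
Duration = 54 / 10 = 5.4 h.

duration ≈ 5.4 h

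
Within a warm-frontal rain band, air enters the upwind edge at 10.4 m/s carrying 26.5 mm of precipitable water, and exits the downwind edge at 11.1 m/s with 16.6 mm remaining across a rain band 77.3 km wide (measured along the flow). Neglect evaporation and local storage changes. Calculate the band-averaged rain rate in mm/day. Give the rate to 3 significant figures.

Column moisture flux per unit crosswind length is F = V × PW.
Inflow: F_in = 10.4 × 26.5 = 275.6 mm·m/s
Outflow: F_out = 11.1 × 16.6 = 184.26 mm·m/s
Steady-state rate R = (F_in − F_out)/L = (275.6 − 184.26) / 77300 m = 1.182e-03 mm/s.
R = 1.182e-03 × 3600 × 24 = 102 mm/day.

R ≈ 102 mm/day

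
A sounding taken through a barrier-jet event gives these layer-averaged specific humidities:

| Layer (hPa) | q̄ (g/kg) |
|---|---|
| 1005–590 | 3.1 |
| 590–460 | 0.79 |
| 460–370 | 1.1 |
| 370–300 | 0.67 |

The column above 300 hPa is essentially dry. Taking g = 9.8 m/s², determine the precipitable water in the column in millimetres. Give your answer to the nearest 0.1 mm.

Precipitable water is the column-integrated vapour mass per unit area: PW = (1/g) Σ q̄ Δp, with q in kg/kg and Δp in Pa (1 kg/m² of water = 1 mm).
Layer 1005–590 hPa: Δp = 415 hPa = 41500 Pa, q̄ = 0.0031 kg/kg → 0.0031 × 41500 / 9.8 = 13.13 mm
Layer 590–460 hPa: Δp = 130 hPa = 13000 Pa, q̄ = 0.00079 kg/kg → 0.00079 × 13000 / 9.8 = 1.05 mm
Layer 460–370 hPa: Δp = 90 hPa = 9000 Pa, q̄ = 0.0011 kg/kg → 0.0011 × 9000 / 9.8 = 1.01 mm
Layer 370–300 hPa: Δp = 70 hPa = 7000 Pa, q̄ = 0.00067 kg/kg → 0.00067 × 7000 / 9.8 = 0.48 mm
PW = 13.13 + 1.05 + 1.01 + 0.48 = 15.67 ≈ 15.7 mm.

PW ≈ 15.7 mm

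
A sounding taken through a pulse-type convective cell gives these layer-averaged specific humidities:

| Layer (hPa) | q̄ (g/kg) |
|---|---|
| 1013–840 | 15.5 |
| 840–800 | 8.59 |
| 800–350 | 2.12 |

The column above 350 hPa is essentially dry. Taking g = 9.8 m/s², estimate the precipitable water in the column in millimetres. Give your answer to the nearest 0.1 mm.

PW ≈ 40.6 mm

Precipitable water is the column-integrated vapour mass per unit area: PW = (1/g) Σ q̄ Δp, with q in kg/kg and Δp in Pa (1 kg/m² of water = 1 mm).
Layer 1013–840 hPa: Δp = 173 hPa = 17300 Pa, q̄ = 0.0155 kg/kg → 0.0155 × 17300 / 9.8 = 27.36 mm
Layer 840–800 hPa: Δp = 40 hPa = 4000 Pa, q̄ = 0.00859 kg/kg → 0.00859 × 4000 / 9.8 = 3.51 mm
Layer 800–350 hPa: Δp = 450 hPa = 45000 Pa, q̄ = 0.00212 kg/kg → 0.00212 × 45000 / 9.8 = 9.73 mm
PW = 27.36 + 3.51 + 9.73 = 40.60 ≈ 40.6 mm.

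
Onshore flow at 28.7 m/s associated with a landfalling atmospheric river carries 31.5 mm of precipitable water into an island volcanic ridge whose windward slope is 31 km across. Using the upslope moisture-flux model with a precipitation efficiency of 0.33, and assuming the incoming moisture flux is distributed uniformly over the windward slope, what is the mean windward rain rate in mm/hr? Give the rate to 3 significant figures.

Incoming column moisture flux per unit ridge length: F = V × PW = 28.7 × 31.5 = 904.05 mm·m/s.
Spread over the 31 km slope with efficiency ε = 0.33: R = ε·F/W = 0.33 × 904.05 / 31000 m = 9.624e-03 mm/s.
R = 9.624e-03 × 3600 = 34.6 mm/hr.

R ≈ 34.6 mm/hr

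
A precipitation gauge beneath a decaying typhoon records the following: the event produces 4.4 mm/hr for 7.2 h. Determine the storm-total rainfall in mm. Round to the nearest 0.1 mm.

total ≈ 31.7 mm

Total = Σ Rᵢ Δtᵢ = 4.4 × 7.2
      = 31.68 = 31.7 mm.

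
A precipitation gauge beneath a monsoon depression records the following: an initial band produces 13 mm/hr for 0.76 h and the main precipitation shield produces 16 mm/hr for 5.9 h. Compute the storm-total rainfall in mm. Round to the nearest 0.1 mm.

Total = Σ Rᵢ Δtᵢ = 13 × 0.76 + 16 × 5.9
      = 9.88 + 94.4 = 104.3 mm.

total ≈ 104.3 mm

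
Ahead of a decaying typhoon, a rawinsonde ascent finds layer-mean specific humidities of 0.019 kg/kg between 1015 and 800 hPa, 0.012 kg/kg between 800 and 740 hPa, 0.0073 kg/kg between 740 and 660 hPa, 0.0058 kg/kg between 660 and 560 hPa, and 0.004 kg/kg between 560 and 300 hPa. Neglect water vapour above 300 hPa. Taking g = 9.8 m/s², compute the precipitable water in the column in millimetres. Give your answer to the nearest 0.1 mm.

Precipitable water is the column-integrated vapour mass per unit area: PW = (1/g) Σ q̄ Δp, with q in kg/kg and Δp in Pa (1 kg/m² of water = 1 mm).
Layer 1015–800 hPa: Δp = 215 hPa = 21500 Pa, q̄ = 0.019 kg/kg → 0.019 × 21500 / 9.8 = 41.68 mm
Layer 800–740 hPa: Δp = 60 hPa = 6000 Pa, q̄ = 0.012 kg/kg → 0.012 × 6000 / 9.8 = 7.35 mm
Layer 740–660 hPa: Δp = 80 hPa = 8000 Pa, q̄ = 0.0073 kg/kg → 0.0073 × 8000 / 9.8 = 5.96 mm
Layer 660–560 hPa: Δp = 100 hPa = 10000 Pa, q̄ = 0.0058 kg/kg → 0.0058 × 10000 / 9.8 = 5.92 mm
Layer 560–300 hPa: Δp = 260 hPa = 26000 Pa, q̄ = 0.004 kg/kg → 0.004 × 26000 / 9.8 = 10.61 mm
PW = 41.68 + 7.35 + 5.96 + 5.92 + 10.61 = 71.52 ≈ 71.5 mm.

PW ≈ 71.5 mm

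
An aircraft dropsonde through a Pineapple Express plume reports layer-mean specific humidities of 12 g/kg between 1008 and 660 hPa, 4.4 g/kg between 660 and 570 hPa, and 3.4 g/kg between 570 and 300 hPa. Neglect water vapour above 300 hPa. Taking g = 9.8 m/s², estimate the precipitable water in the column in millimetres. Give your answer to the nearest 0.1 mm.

PW ≈ 56.0 mm

Precipitable water is the column-integrated vapour mass per unit area: PW = (1/g) Σ q̄ Δp, with q in kg/kg and Δp in Pa (1 kg/m² of water = 1 mm).
Layer 1008–660 hPa: Δp = 348 hPa = 34800 Pa, q̄ = 0.012 kg/kg → 0.012 × 34800 / 9.8 = 42.61 mm
Layer 660–570 hPa: Δp = 90 hPa = 9000 Pa, q̄ = 0.0044 kg/kg → 0.0044 × 9000 / 9.8 = 4.04 mm
Layer 570–300 hPa: Δp = 270 hPa = 27000 Pa, q̄ = 0.0034 kg/kg → 0.0034 × 27000 / 9.8 = 9.37 mm
PW = 42.61 + 4.04 + 9.37 = 56.02 ≈ 56.0 mm.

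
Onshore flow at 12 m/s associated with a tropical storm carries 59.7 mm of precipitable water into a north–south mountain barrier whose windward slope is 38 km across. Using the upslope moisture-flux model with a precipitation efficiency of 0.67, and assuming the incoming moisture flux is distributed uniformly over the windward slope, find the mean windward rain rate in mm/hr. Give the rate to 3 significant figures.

Incoming column moisture flux per unit ridge length: F = V × PW = 12 × 59.7 = 716.4 mm·m/s.
Spread over the 38 km slope with efficiency ε = 0.67: R = ε·F/W = 0.67 × 716.4 / 38000 m = 1.263e-02 mm/s.
R = 1.263e-02 × 3600 = 45.5 mm/hr.

R ≈ 45.5 mm/hr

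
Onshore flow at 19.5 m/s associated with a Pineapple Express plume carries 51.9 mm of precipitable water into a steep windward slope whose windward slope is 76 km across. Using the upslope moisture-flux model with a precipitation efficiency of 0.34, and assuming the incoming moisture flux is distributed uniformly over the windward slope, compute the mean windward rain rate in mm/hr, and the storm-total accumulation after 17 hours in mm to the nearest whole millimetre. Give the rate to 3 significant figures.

R ≈ 16.3 mm/hr; total ≈ 277 mm

Incoming column moisture flux per unit ridge length: F = V × PW = 19.5 × 51.9 = 1012.05 mm·m/s.
Spread over the 76 km slope with efficiency ε = 0.34: R = ε·F/W = 0.34 × 1012.05 / 76000 m = 4.528e-03 mm/s.
R = 4.528e-03 × 3600 = 16.3 mm/hr.
Over 17 h: total = 16.3 × 17 = 277.1 ≈ 277 mm.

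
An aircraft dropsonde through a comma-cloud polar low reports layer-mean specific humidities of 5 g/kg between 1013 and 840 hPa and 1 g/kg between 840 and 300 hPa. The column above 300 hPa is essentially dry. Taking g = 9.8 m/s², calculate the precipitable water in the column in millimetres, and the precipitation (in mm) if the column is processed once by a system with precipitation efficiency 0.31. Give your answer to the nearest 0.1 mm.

PW ≈ 14.3 mm; precipitation ≈ 4.4 mm

Precipitable water is the column-integrated vapour mass per unit area: PW = (1/g) Σ q̄ Δp, with q in kg/kg and Δp in Pa (1 kg/m² of water = 1 mm).
Layer 1013–840 hPa: Δp = 173 hPa = 17300 Pa, q̄ = 0.005 kg/kg → 0.005 × 17300 / 9.8 = 8.83 mm
Layer 840–300 hPa: Δp = 540 hPa = 54000 Pa, q̄ = 0.001 kg/kg → 0.001 × 54000 / 9.8 = 5.51 mm
PW = 8.83 + 5.51 = 14.34 ≈ 14.3 mm.
Precipitation = ε × PW = 0.31 × 14.3 = 4.4 mm.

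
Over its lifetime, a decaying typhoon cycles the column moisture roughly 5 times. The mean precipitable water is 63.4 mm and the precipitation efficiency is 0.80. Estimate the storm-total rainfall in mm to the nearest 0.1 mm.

rainfall ≈ 253.6 mm

Each cycle deposits ε × PW = 0.80 × 63.4 = 50.72 mm.
Over 5 cycles: 5 × 50.72 = 253.6 mm.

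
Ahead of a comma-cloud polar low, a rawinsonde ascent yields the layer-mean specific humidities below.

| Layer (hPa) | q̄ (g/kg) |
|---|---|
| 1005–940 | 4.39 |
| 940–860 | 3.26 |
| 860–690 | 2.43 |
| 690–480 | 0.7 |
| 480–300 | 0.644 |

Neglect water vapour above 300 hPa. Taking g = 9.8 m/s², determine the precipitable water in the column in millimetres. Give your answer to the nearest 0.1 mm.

PW ≈ 12.5 mm

Precipitable water is the column-integrated vapour mass per unit area: PW = (1/g) Σ q̄ Δp, with q in kg/kg and Δp in Pa (1 kg/m² of water = 1 mm).
Layer 1005–940 hPa: Δp = 65 hPa = 6500 Pa, q̄ = 0.00439 kg/kg → 0.00439 × 6500 / 9.8 = 2.91 mm
Layer 940–860 hPa: Δp = 80 hPa = 8000 Pa, q̄ = 0.00326 kg/kg → 0.00326 × 8000 / 9.8 = 2.66 mm
Layer 860–690 hPa: Δp = 170 hPa = 17000 Pa, q̄ = 0.00243 kg/kg → 0.00243 × 17000 / 9.8 = 4.22 mm
Layer 690–480 hPa: Δp = 210 hPa = 21000 Pa, q̄ = 0.0007 kg/kg → 0.0007 × 21000 / 9.8 = 1.50 mm
Layer 480–300 hPa: Δp = 180 hPa = 18000 Pa, q̄ = 0.000644 kg/kg → 0.000644 × 18000 / 9.8 = 1.18 mm
PW = 2.91 + 2.66 + 4.22 + 1.50 + 1.18 = 12.47 ≈ 12.5 mm.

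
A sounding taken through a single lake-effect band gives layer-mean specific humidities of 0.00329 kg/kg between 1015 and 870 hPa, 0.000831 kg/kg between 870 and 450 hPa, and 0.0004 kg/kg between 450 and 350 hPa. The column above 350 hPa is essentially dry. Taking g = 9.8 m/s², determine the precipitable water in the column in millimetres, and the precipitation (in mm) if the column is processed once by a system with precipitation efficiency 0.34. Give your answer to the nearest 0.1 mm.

PW ≈ 8.8 mm; precipitation ≈ 3.0 mm

Precipitable water is the column-integrated vapour mass per unit area: PW = (1/g) Σ q̄ Δp, with q in kg/kg and Δp in Pa (1 kg/m² of water = 1 mm).
Layer 1015–870 hPa: Δp = 145 hPa = 14500 Pa, q̄ = 0.00329 kg/kg → 0.00329 × 14500 / 9.8 = 4.87 mm
Layer 870–450 hPa: Δp = 420 hPa = 42000 Pa, q̄ = 0.000831 kg/kg → 0.000831 × 42000 / 9.8 = 3.56 mm
Layer 450–350 hPa: Δp = 100 hPa = 10000 Pa, q̄ = 0.0004 kg/kg → 0.0004 × 10000 / 9.8 = 0.41 mm
PW = 4.87 + 3.56 + 0.41 = 8.84 ≈ 8.8 mm.
Precipitation = ε × PW = 0.34 × 8.8 = 3.0 mm.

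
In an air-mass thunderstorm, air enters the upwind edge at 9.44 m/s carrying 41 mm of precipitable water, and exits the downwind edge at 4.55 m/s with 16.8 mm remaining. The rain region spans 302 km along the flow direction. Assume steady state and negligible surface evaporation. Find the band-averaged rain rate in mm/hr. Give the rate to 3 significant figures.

R ≈ 3.70 mm/hr

Column moisture flux per unit crosswind length is F = V × PW.
Inflow: F_in = 9.44 × 41 = 387.04 mm·m/s
Outflow: F_out = 4.55 × 16.8 = 76.44 mm·m/s
Steady-state rate R = (F_in − F_out)/L = (387.04 − 76.44) / 302000 m = 1.028e-03 mm/s.
R = 1.028e-03 × 3600 = 3.70 mm/hr.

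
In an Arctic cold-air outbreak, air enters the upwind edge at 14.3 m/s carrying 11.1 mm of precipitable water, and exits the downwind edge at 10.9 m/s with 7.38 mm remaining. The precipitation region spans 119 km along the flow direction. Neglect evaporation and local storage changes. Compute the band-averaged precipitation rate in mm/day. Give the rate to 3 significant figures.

Column moisture flux per unit crosswind length is F = V × PW.
Inflow: F_in = 14.3 × 11.1 = 158.73 mm·m/s
Outflow: F_out = 10.9 × 7.38 = 80.442 mm·m/s
Steady-state rate R = (F_in − F_out)/L = (158.73 − 80.442) / 119000 m = 6.579e-04 mm/s.
R = 6.579e-04 × 3600 × 24 = 56.8 mm/day.

R ≈ 56.8 mm/day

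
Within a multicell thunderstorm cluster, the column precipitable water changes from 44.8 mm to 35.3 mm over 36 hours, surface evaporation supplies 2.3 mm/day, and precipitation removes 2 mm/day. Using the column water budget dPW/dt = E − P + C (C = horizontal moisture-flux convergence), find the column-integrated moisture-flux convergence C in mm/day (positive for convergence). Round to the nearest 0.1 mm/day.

C ≈ -6.6 mm/day

dPW/dt = (35.3 − 44.8) mm / (36/24 day) = -6.333 mm/day.
C = dPW/dt − E + P = (-6.333) − 2.3 + 2 = -6.6 mm/day.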